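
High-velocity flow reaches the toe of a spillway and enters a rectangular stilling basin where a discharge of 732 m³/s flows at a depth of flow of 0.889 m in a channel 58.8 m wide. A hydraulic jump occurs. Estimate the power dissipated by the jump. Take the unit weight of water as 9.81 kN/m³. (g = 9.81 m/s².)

P = 36565 kW

q = Q/b = 732/58.8 = 12.4 m²/s; V₁ = q/y₁ = 14.0 m/s. Fr₁ = V₁/√(g·y₁) = 4.74.
Conjugate-depth relation: y₂/y₁ = ½[√(1 + 8Fr₁²) − 1] = ½[√180.9 − 1] = 6.22.
y₂ = 6.22 × 0.889 = 5.53 m.
Head loss: ΔE = (y₂ − y₁)³/(4y₁y₂) = (5.53 − 0.889)³/(4×0.889×5.53) = 100/19.7 = 5.09 m.
P = γ·Q·ΔE = 9.81 × 732 × 5.09 = 36565 kW.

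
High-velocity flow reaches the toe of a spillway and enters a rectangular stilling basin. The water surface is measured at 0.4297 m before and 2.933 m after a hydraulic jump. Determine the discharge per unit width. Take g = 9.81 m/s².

q = 4.559 m²/s

For a rectangular channel the momentum equation gives q² = ½·g·y₁·y₂·(y₁ + y₂) = ½×9.81×0.4297×2.933×3.363 = 20.79.
q = √20.79 = 4.559 m²/s.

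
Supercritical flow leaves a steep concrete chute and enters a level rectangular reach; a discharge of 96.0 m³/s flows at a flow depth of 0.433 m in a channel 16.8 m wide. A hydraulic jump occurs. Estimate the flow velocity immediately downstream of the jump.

q = Q/b = 96.0/16.8 = 5.71 m²/s; V₁ = q/y₁ = 13.2 m/s. Fr₁ = V₁/√(g·y₁) = 6.40.
Sequent-depth ratio: y₂/y₁ = ½[√(1 + 8Fr₁²) − 1] = ½[√329.0 − 1] = 8.57.
y₂ = 8.57 × 0.433 = 3.71 m.
V₂ = q/y₂ = 5.71/3.71 = 1.54 m/s.

V₂ = 1.54 m/s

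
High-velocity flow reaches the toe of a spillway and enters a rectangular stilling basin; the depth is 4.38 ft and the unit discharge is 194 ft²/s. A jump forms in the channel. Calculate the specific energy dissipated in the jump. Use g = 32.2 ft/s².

V₁ = q/y₁ = 194/4.38 = 44.3 ft/s. Fr₁ = V₁/√(g·y₁) = 44.3/√(32.2×4.38) = 3.73.
Bélanger equation: y₂/y₁ = ½[√(1 + 8Fr₁²) − 1] = ½[√112.3 − 1] = 4.80.
y₂ = 4.80 × 4.38 = 21.0 ft.
V₂ = q/y₂ = 194/21.0 = 9.23 ft/s. E₁ = y₁ + V₁²/2g = 34.8 ft; E₂ = y₂ + V₂²/2g = 22.3 ft. ΔE = E₁ − E₂ = 12.5 ft.

ΔE = 12.5 ft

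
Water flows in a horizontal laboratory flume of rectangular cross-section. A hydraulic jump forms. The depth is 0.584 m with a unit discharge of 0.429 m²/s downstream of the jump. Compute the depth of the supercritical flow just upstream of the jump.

y₁ = 0.0947 m

V₂ = q/y₂ = 0.429/0.584 = 0.735 m/s; Fr₂ = V₂/√(g·y₂) = 0.307.
Applying the sequent-depth relation in reverse, y₁/y₂ = ½[√(1 + 8Fr₂²) − 1] = ½[√1.754 − 1] = 0.162.
y₁ = 0.162 × 0.584 = 0.0947 m.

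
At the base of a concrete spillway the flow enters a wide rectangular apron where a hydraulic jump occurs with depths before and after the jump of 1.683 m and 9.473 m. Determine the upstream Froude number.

Fr₁ = 4.319

For a rectangular channel the momentum equation gives q² = ½·g·y₁·y₂·(y₁ + y₂) = ½×9.81×1.683×9.473×11.16 = 872.4.
q = √872.4 = 29.54 m²/s.
V₁ = q/y₁ = 17.55 m/s; Fr₁ = V₁/√(g·y₁) = 4.319.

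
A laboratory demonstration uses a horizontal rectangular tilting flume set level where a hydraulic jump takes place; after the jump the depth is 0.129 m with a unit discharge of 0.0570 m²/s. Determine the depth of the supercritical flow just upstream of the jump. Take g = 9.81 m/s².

y₁ = 0.0319 m

V₂ = q/y₂ = 0.0570/0.129 = 0.442 m/s; Fr₂ = V₂/√(g·y₂) = 0.393.
From the momentum equation (using Fr₂), y₁/y₂ = ½[√(1 + 8Fr₂²) − 1] = ½[√2.234 − 1] = 0.247.
y₁ = 0.247 × 0.129 = 0.0319 m.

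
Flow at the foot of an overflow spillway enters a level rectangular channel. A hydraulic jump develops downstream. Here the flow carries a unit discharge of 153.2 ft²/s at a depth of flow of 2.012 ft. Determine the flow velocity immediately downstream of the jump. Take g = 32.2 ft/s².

V₁ = q/y₁ = 153.2/2.012 = 76.14 ft/s. Fr₁ = V₁/√(g·y₁) = 76.14/√(32.2×2.012) = 9.460.
By Bélanger, y₂/y₁ = ½[√(1 + 8Fr₁²) − 1] = ½[√716.93 − 1] = 12.89.
y₂ = 12.89 × 2.012 = 25.93 ft.
V₂ = q/y₂ = 153.2/25.93 = 5.908 ft/s.

V₂ = 5.908 ft/s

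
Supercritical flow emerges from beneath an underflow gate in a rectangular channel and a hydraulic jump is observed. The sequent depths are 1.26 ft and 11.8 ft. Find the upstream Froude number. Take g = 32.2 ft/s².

Fr₁ = 6.97

For a rectangular channel the momentum equation gives q² = ½·g·y₁·y₂·(y₁ + y₂) = ½×32.2×1.26×11.8×13.1 = 3126.
q = √3126 = 55.9 ft²/s.
V₁ = q/y₁ = 44.4 ft/s; Fr₁ = V₁/√(g·y₁) = 6.97.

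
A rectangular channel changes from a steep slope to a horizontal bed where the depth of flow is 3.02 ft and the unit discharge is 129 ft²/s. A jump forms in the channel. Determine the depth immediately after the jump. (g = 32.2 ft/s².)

V₁ = q/y₁ = 129/3.02 = 42.7 ft/s. Fr₁ = V₁/√(g·y₁) = 42.7/√(32.2×3.02) = 4.33.
From the momentum equation for a rectangular channel, y₂/y₁ = ½[√(1 + 8Fr₁²) − 1] = ½[√151.1 − 1] = 5.65.
y₂ = 5.65 × 3.02 = 17.1 ft.

y₂ = 17.1 ft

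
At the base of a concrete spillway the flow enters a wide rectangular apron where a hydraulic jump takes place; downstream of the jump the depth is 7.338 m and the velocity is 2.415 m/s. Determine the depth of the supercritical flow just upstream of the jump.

Fr₂ = V₂/√(g·y₂) = 2.415/√(9.81×7.338) = 0.2846.
Applying the sequent-depth relation in reverse, y₁/y₂ = ½[√(1 + 8Fr₂²) − 1] = ½[√1.6482 − 1] = 0.1419.
y₁ = 0.1419 × 7.338 = 1.041 m.

y₁ = 1.041 m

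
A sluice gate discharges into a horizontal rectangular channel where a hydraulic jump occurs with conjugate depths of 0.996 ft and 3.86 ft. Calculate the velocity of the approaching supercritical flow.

V₁ = 17.4 ft/s

For a rectangular channel the momentum equation gives q² = ½·g·y₁·y₂·(y₁ + y₂) = ½×32.2×0.996×3.86×4.86 = 301.
q = √301 = 17.3 ft²/s.
V₁ = q/y₁ = 17.3/0.996 = 17.4 ft/s.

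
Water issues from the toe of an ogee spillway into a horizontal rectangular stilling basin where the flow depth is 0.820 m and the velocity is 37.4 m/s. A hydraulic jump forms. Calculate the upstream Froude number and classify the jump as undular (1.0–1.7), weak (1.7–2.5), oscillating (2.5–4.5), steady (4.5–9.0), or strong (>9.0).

Fr₁ = 13.2; strong jump

Fr₁ = V₁/√(g·y₁) = 37.4/√(9.81×0.820) = 13.2.
Fr₁ = 13.2 lies in the strong range.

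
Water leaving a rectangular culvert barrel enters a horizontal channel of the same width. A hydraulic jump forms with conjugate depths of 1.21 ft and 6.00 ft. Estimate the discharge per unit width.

q = 29.0 ft²/s

For a rectangular channel the momentum equation gives q² = ½·g·y₁·y₂·(y₁ + y₂) = ½×32.2×1.21×6.00×7.21 = 843.
q = √843 = 29.0 ft²/s.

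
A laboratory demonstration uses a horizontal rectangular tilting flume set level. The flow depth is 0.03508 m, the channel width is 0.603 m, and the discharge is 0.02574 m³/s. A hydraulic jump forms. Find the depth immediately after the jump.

y₂ = 0.08685 m

q = Q/b = 0.02574/0.603 = 0.04269 m²/s; V₁ = q/y₁ = 1.217 m/s. Fr₁ = V₁/√(g·y₁) = 2.074.
Conjugate-depth relation: y₂/y₁ = ½[√(1 + 8Fr₁²) − 1] = ½[√35.421 − 1] = 2.476.
y₂ = 2.476 × 0.03508 = 0.08685 m.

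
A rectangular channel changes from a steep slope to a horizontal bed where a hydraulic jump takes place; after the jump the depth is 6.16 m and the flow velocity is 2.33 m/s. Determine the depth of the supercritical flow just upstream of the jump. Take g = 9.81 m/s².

Fr₂ = V₂/√(g·y₂) = 2.33/√(9.81×6.16) = 0.300.
Applying the sequent-depth relation in reverse, y₁/y₂ = ½[√(1 + 8Fr₂²) − 1] = ½[√1.719 − 1] = 0.155.
y₁ = 0.155 × 6.16 = 0.958 m.

y₁ = 0.958 m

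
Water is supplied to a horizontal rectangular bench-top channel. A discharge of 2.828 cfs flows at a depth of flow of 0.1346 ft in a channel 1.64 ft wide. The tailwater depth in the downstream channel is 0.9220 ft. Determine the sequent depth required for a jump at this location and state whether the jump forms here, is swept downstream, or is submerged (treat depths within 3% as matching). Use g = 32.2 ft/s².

q = Q/b = 2.828/1.64 = 1.724 ft²/s; V₁ = q/y₁ = 12.81 ft/s. Fr₁ = V₁/√(g·y₁) = 6.154.
From the momentum equation for a rectangular channel, y₂/y₁ = ½[√(1 + 8Fr₁²) − 1] = ½[√303.95 − 1] = 8.217.
y₂ = 8.217 × 0.1346 = 1.106 ft.
Tailwater y_tw = 0.9220 ft: y_tw < y₂, so the jump is swept downstream.

y₂ = 1.106 ft; the jump is swept downstream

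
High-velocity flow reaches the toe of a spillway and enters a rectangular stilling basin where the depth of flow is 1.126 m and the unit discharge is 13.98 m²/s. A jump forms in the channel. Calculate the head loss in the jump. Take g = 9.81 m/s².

V₁ = q/y₁ = 13.98/1.126 = 12.42 m/s. Fr₁ = V₁/√(g·y₁) = 12.42/√(9.81×1.126) = 3.736.
By Bélanger, y₂/y₁ = ½[√(1 + 8Fr₁²) − 1] = ½[√112.64 − 1] = 4.807.
y₂ = 4.807 × 1.126 = 5.412 m.
Head loss: ΔE = (y₂ − y₁)³/(4y₁y₂) = (5.412 − 1.126)³/(4×1.126×5.412) = 78.75/24.38 = 3.230 m.

ΔE = 3.230 m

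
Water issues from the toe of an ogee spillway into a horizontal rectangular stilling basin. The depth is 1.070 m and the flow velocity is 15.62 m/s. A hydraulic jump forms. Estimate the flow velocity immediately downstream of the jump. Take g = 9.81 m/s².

V₂ = 2.465 m/s

Fr₁ = V₁/√(g·y₁) = 15.62/√(9.81×1.070) = 4.821.
Sequent-depth ratio: y₂/y₁ = ½[√(1 + 8Fr₁²) − 1] = ½[√186.95 − 1] = 6.337.
y₂ = 6.337 × 1.070 = 6.780 m.
q = V₁·y₁ = 15.62 × 1.070 = 16.71 m²/s.
V₂ = q/y₂ = 16.71/6.780 = 2.465 m/s.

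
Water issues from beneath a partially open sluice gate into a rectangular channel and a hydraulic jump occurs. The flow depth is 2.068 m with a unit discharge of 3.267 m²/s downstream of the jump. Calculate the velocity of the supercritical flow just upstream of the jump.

V₂ = q/y₂ = 3.267/2.068 = 1.580 m/s; Fr₂ = V₂/√(g·y₂) = 0.3507.
From the momentum equation (using Fr₂), y₁/y₂ = ½[√(1 + 8Fr₂²) − 1] = ½[√1.9842 − 1] = 0.2043.
y₁ = 0.2043 × 2.068 = 0.4225 m.
V₁ = q/y₁ = 3.267/0.4225 = 7.733 m/s.

V₁ = 7.733 m/s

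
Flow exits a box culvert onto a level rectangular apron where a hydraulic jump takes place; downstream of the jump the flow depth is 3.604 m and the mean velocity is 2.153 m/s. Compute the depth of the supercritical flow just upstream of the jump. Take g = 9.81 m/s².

y₁ = 0.7774 m

Fr₂ = V₂/√(g·y₂) = 2.153/√(9.81×3.604) = 0.3621.
From the momentum equation (using Fr₂), y₁/y₂ = ½[√(1 + 8Fr₂²) − 1] = ½[√2.0489 − 1] = 0.2157.
y₁ = 0.2157 × 3.604 = 0.7774 m.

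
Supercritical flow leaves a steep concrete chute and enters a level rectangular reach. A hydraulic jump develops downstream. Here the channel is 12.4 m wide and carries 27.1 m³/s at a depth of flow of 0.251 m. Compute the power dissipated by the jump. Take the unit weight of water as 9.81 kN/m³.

q = Q/b = 27.1/12.4 = 2.19 m²/s; V₁ = q/y₁ = 8.71 m/s. Fr₁ = V₁/√(g·y₁) = 5.55.
From the momentum equation for a rectangular channel, y₂/y₁ = ½[√(1 + 8Fr₁²) − 1] = ½[√247.3 − 1] = 7.36.
y₂ = 7.36 × 0.251 = 1.85 m.
Head loss: ΔE = (y₂ − y₁)³/(4y₁y₂) = (1.85 − 0.251)³/(4×0.251×1.85) = 4.07/1.86 = 2.20 m.
P = γ·Q·ΔE = 9.81 × 27.1 × 2.20 = 584 kW.

P = 584 kW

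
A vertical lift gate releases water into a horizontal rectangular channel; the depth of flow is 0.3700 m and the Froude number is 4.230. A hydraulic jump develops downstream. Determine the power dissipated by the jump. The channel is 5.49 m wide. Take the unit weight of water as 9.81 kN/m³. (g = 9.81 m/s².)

Fr₁ = 4.230 (given).
Sequent-depth ratio: y₂/y₁ = ½[√(1 + 8Fr₁²) − 1] = ½[√144.14 − 1] = 5.503.
y₂ = 5.503 × 0.3700 = 2.036 m.
V₁ = Fr₁·√(g·y₁) = 4.230×√(9.81×0.3700) = 8.059 m/s; q = V₁·y₁ = 2.982 m²/s. V₂ = q/y₂ = 2.982/2.036 = 1.464 m/s. E₁ = y₁ + V₁²/2g = 3.680 m; E₂ = y₂ + V₂²/2g = 2.145 m. ΔE = E₁ − E₂ = 1.535 m.
Q = q·b = 2.982 × 5.49 = 16.37 m³/s. P = γ·Q·ΔE = 9.81 × 16.37 × 1.535 = 246.5 kW.

P = 246.5 kW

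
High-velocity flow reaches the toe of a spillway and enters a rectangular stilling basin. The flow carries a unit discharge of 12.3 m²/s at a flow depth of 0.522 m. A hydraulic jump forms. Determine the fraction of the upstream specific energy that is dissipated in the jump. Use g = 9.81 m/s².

V₁ = q/y₁ = 12.3/0.522 = 23.6 m/s. Fr₁ = V₁/√(g·y₁) = 23.6/√(9.81×0.522) = 10.4.
Conjugate-depth relation: y₂/y₁ = ½[√(1 + 8Fr₁²) − 1] = ½[√868.4 − 1] = 14.2.
y₂ = 14.2 × 0.522 = 7.43 m.
E₁ = y₁ + V₁²/2g = 28.8 m. ΔE = (y₂ − y₁)³/(4y₁y₂) = 21.3 m. ΔE/E₁ = 21.3/28.8 = 0.737.

ΔE/E₁ = 0.737 (73.7%)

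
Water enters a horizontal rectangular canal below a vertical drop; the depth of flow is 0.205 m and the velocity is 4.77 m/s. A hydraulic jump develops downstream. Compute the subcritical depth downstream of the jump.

y₂ = 0.878 m

Fr₁ = V₁/√(g·y₁) = 4.77/√(9.81×0.205) = 3.36.
Conjugate-depth relation: y₂/y₁ = ½[√(1 + 8Fr₁²) − 1] = ½[√91.51 − 1] = 4.28.
y₂ = 4.28 × 0.205 = 0.878 m.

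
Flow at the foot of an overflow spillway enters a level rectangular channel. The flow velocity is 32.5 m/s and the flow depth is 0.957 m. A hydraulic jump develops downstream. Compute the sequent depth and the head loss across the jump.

Fr₁ = V₁/√(g·y₁) = 32.5/√(9.81×0.957) = 10.6.
By Bélanger, y₂/y₁ = ½[√(1 + 8Fr₁²) − 1] = ½[√901.1 − 1] = 14.5.
y₂ = 14.5 × 0.957 = 13.9 m.
Head loss: ΔE = (y₂ − y₁)³/(4y₁y₂) = (13.9 − 0.957)³/(4×0.957×13.9) = 2161/53.2 = 40.7 m.

y₂ = 13.9 m; ΔE = 40.7 m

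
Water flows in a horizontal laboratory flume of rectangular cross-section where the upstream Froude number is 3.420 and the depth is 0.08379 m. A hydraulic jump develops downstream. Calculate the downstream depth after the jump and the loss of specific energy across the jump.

Fr₁ = 3.420 (given).
Sequent-depth ratio: y₂/y₁ = ½[√(1 + 8Fr₁²) − 1] = ½[√94.571 − 1] = 4.362.
y₂ = 4.362 × 0.08379 = 0.3655 m.
Head loss: ΔE = (y₂ − y₁)³/(4y₁y₂) = (0.3655 − 0.08379)³/(4×0.08379×0.3655) = 0.02236/0.1225 = 0.1825 m.

y₂ = 0.3655 m; ΔE = 0.1825 m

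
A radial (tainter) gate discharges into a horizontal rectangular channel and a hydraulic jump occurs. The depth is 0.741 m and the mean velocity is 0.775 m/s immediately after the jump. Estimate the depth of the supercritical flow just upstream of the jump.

Fr₂ = V₂/√(g·y₂) = 0.775/√(9.81×0.741) = 0.287.
Applying the sequent-depth relation in reverse, y₁/y₂ = ½[√(1 + 8Fr₂²) − 1] = ½[√1.661 − 1] = 0.144.
y₁ = 0.144 × 0.741 = 0.107 m.

y₁ = 0.107 m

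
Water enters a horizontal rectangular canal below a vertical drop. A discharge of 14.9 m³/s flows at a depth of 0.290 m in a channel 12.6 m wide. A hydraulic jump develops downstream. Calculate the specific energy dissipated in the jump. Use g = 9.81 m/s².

q = Q/b = 14.9/12.6 = 1.18 m²/s; V₁ = q/y₁ = 4.08 m/s. Fr₁ = V₁/√(g·y₁) = 2.42.
Sequent-depth ratio: y₂/y₁ = ½[√(1 + 8Fr₁²) − 1] = ½[√47.76 − 1] = 2.96.
y₂ = 2.96 × 0.290 = 0.857 m.
V₂ = q/y₂ = 1.18/0.857 = 1.38 m/s. E₁ = y₁ + V₁²/2g = 1.14 m; E₂ = y₂ + V₂²/2g = 0.954 m. ΔE = E₁ − E₂ = 0.183 m.

ΔE = 0.183 m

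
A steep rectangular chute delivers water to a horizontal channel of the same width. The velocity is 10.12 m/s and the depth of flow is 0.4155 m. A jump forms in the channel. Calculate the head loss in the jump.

ΔE = 2.771 m

Fr₁ = V₁/√(g·y₁) = 10.12/√(9.81×0.4155) = 5.013.
Sequent-depth ratio: y₂/y₁ = ½[√(1 + 8Fr₁²) − 1] = ½[√202.01 − 1] = 6.606.
y₂ = 6.606 × 0.4155 = 2.745 m.
q = V₁·y₁ = 10.12 × 0.4155 = 4.205 m²/s. V₂ = q/y₂ = 4.205/2.745 = 1.532 m/s. E₁ = y₁ + V₁²/2g = 5.635 m; E₂ = y₂ + V₂²/2g = 2.865 m. ΔE = E₁ − E₂ = 2.771 m.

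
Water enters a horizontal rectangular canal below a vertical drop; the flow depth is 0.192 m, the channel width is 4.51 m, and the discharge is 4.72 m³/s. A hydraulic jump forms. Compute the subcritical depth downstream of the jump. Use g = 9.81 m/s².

y₂ = 0.987 m

q = Q/b = 4.72/4.51 = 1.05 m²/s; V₁ = q/y₁ = 5.45 m/s. Fr₁ = V₁/√(g·y₁) = 3.97.
Conjugate-depth relation: y₂/y₁ = ½[√(1 + 8Fr₁²) − 1] = ½[√127.2 − 1] = 5.14.
y₂ = 5.14 × 0.192 = 0.987 m.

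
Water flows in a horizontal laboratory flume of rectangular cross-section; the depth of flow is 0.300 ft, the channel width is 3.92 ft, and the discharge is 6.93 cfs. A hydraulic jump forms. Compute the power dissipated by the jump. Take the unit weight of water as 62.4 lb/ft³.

P = 0.0490 hp

q = Q/b = 6.93/3.92 = 1.77 ft²/s; V₁ = q/y₁ = 5.89 ft/s. Fr₁ = V₁/√(g·y₁) = 1.90.
By Bélanger, y₂/y₁ = ½[√(1 + 8Fr₁²) − 1] = ½[√29.76 − 1] = 2.23.
y₂ = 2.23 × 0.300 = 0.668 ft.
Head loss: ΔE = (y₂ − y₁)³/(4y₁y₂) = (0.668 − 0.300)³/(4×0.300×0.668) = 0.0499/0.802 = 0.0623 ft.
P = γ·Q·ΔE/550 = 62.4 × 6.93 × 0.0623 / 550 = 0.0490 hp.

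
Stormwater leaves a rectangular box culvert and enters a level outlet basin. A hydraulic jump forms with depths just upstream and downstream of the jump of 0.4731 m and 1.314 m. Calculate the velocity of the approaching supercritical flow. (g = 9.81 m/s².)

For a rectangular channel the momentum equation gives q² = ½·g·y₁·y₂·(y₁ + y₂) = ½×9.81×0.4731×1.314×1.787 = 5.449.
q = √5.449 = 2.334 m²/s.
V₁ = q/y₁ = 2.334/0.4731 = 4.934 m/s.

V₁ = 4.934 m/s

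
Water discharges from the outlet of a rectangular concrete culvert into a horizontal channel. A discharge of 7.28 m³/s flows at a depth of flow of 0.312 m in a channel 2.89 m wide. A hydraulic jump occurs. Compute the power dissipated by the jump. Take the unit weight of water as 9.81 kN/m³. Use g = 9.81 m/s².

q = Q/b = 7.28/2.89 = 2.52 m²/s; V₁ = q/y₁ = 8.07 m/s. Fr₁ = V₁/√(g·y₁) = 4.61.
Conjugate-depth relation: y₂/y₁ = ½[√(1 + 8Fr₁²) − 1] = ½[√171.4 − 1] = 6.05.
y₂ = 6.05 × 0.312 = 1.89 m.
Head loss: ΔE = (y₂ − y₁)³/(4y₁y₂) = (1.89 − 0.312)³/(4×0.312×1.89) = 3.90/2.35 = 1.66 m.
P = γ·Q·ΔE = 9.81 × 7.28 × 1.66 = 118 kW.

P = 118 kW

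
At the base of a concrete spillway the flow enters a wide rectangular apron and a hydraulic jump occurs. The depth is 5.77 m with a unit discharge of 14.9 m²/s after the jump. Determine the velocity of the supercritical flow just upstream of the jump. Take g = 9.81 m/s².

V₁ = 13.1 m/s

V₂ = q/y₂ = 14.9/5.77 = 2.58 m/s; Fr₂ = V₂/√(g·y₂) = 0.343.
From the momentum equation (using Fr₂), y₁/y₂ = ½[√(1 + 8Fr₂²) − 1] = ½[√1.942 − 1] = 0.197.
y₁ = 0.197 × 5.77 = 1.14 m.
V₁ = q/y₁ = 14.9/1.14 = 13.1 m/s.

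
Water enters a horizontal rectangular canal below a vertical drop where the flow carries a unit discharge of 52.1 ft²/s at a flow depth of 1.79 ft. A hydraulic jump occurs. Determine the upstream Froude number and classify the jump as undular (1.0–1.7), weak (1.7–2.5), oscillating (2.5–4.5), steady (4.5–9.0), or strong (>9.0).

V₁ = q/y₁ = 52.1/1.79 = 29.1 ft/s. Fr₁ = V₁/√(g·y₁) = 29.1/√(32.2×1.79) = 3.83.
Fr₁ = 3.83 lies in the oscillating range.

Fr₁ = 3.83; oscillating jump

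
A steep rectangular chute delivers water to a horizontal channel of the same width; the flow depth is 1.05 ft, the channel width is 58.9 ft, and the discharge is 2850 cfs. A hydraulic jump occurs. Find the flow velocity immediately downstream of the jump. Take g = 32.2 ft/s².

V₂ = 4.30 ft/s

q = Q/b = 2850/58.9 = 48.4 ft²/s; V₁ = q/y₁ = 46.1 ft/s. Fr₁ = V₁/√(g·y₁) = 7.93.
By Bélanger, y₂/y₁ = ½[√(1 + 8Fr₁²) − 1] = ½[√503.5 − 1] = 10.7.
y₂ = 10.7 × 1.05 = 11.3 ft.
V₂ = q/y₂ = 48.4/11.3 = 4.30 ft/s.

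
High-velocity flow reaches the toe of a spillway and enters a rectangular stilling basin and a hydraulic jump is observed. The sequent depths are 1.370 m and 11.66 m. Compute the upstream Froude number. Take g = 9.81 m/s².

Fr₁ = 6.362

For a rectangular channel the momentum equation gives q² = ½·g·y₁·y₂·(y₁ + y₂) = ½×9.81×1.370×11.66×13.03 = 1021.
q = √1021 = 31.95 m²/s.
V₁ = q/y₁ = 23.32 m/s; Fr₁ = V₁/√(g·y₁) = 6.362.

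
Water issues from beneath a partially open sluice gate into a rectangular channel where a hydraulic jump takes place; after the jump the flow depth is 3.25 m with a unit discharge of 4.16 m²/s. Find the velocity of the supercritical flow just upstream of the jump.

V₂ = q/y₂ = 4.16/3.25 = 1.28 m/s; Fr₂ = V₂/√(g·y₂) = 0.227.
The Bélanger relation is symmetric: y₁/y₂ = ½[√(1 + 8Fr₂²) − 1] = ½[√1.411 − 1] = 0.0940.
y₁ = 0.0940 × 3.25 = 0.305 m.
V₁ = q/y₁ = 4.16/0.305 = 13.6 m/s.

V₁ = 13.6 m/s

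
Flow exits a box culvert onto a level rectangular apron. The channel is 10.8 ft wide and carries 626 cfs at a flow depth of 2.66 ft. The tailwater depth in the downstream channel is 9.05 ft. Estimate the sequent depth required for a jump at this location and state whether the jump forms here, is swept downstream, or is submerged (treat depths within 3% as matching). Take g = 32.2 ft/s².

q = Q/b = 626/10.8 = 58.0 ft²/s; V₁ = q/y₁ = 21.8 ft/s. Fr₁ = V₁/√(g·y₁) = 2.35.
Sequent-depth ratio: y₂/y₁ = ½[√(1 + 8Fr₁²) − 1] = ½[√45.35 − 1] = 2.87.
y₂ = 2.87 × 2.66 = 7.63 ft.
Tailwater y_tw = 9.05 ft: y_tw > y₂, so the jump is submerged.

y₂ = 7.63 ft; the jump is submerged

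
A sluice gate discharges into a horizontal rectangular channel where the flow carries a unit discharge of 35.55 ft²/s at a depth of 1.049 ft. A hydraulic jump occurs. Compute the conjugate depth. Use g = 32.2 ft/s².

V₁ = q/y₁ = 35.55/1.049 = 33.89 ft/s. Fr₁ = V₁/√(g·y₁) = 33.89/√(32.2×1.049) = 5.831.
Sequent-depth ratio: y₂/y₁ = ½[√(1 + 8Fr₁²) − 1] = ½[√273.01 − 1] = 7.762.
y₂ = 7.762 × 1.049 = 8.142 ft.

y₂ = 8.142 ft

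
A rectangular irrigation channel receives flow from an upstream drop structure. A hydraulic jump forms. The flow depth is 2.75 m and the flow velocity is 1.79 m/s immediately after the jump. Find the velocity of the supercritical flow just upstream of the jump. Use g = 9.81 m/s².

V₁ = 9.03 m/s

Fr₂ = V₂/√(g·y₂) = 1.79/√(9.81×2.75) = 0.345.
From the momentum equation (using Fr₂), y₁/y₂ = ½[√(1 + 8Fr₂²) − 1] = ½[√1.950 − 1] = 0.198.
y₁ = 0.198 × 2.75 = 0.545 m.
V₁ = q/y₁ = 4.92/0.545 = 9.03 m/s.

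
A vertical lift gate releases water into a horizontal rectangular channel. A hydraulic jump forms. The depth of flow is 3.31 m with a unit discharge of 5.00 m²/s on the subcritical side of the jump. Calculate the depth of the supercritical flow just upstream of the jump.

V₂ = q/y₂ = 5.00/3.31 = 1.51 m/s; Fr₂ = V₂/√(g·y₂) = 0.265.
From the momentum equation (using Fr₂), y₁/y₂ = ½[√(1 + 8Fr₂²) − 1] = ½[√1.562 − 1] = 0.125.
y₁ = 0.125 × 3.31 = 0.414 m.

y₁ = 0.414 m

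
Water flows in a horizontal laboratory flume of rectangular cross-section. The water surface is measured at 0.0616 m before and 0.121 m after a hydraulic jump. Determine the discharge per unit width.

q = 0.0817 m²/s

For a rectangular channel the momentum equation gives q² = ½·g·y₁·y₂·(y₁ + y₂) = ½×9.81×0.0616×0.121×0.183 = 0.00668.
q = √0.00668 = 0.0817 m²/s.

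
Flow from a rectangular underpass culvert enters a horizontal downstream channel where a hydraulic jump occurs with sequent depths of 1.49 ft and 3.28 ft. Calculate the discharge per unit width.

For a rectangular channel the momentum equation gives q² = ½·g·y₁·y₂·(y₁ + y₂) = ½×32.2×1.49×3.28×4.77 = 375.
q = √375 = 19.4 ft²/s.

q = 19.4 ft²/s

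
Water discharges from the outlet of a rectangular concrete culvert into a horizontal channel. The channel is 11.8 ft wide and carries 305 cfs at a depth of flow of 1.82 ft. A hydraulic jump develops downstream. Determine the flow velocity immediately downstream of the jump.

q = Q/b = 305/11.8 = 25.8 ft²/s; V₁ = q/y₁ = 14.2 ft/s. Fr₁ = V₁/√(g·y₁) = 1.86.
Conjugate-depth relation: y₂/y₁ = ½[√(1 + 8Fr₁²) − 1] = ½[√28.53 − 1] = 2.17.
y₂ = 2.17 × 1.82 = 3.95 ft.
V₂ = q/y₂ = 25.8/3.95 = 6.54 ft/s.

V₂ = 6.54 ft/s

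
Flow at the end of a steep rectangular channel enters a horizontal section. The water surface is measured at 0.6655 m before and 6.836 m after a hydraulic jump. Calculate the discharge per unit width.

q = 12.94 m²/s

For a rectangular channel the momentum equation gives q² = ½·g·y₁·y₂·(y₁ + y₂) = ½×9.81×0.6655×6.836×7.502 = 167.4.
q = √167.4 = 12.94 m²/s.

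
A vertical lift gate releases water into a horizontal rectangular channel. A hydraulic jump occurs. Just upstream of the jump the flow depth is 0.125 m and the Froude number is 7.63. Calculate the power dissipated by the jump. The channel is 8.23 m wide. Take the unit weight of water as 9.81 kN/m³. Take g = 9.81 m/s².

P = 208 kW

Fr₁ = 7.63 (given).
Conjugate-depth relation: y₂/y₁ = ½[√(1 + 8Fr₁²) − 1] = ½[√466.7 − 1] = 10.3.
y₂ = 10.3 × 0.125 = 1.29 m.
V₁ = Fr₁·√(g·y₁) = 7.63×√(9.81×0.125) = 8.45 m/s; q = V₁·y₁ = 1.06 m²/s. V₂ = q/y₂ = 1.06/1.29 = 0.820 m/s. E₁ = y₁ + V₁²/2g = 3.76 m; E₂ = y₂ + V₂²/2g = 1.32 m. ΔE = E₁ − E₂ = 2.44 m.
Q = q·b = 1.06 × 8.23 = 8.69 m³/s. P = γ·Q·ΔE = 9.81 × 8.69 × 2.44 = 208 kW.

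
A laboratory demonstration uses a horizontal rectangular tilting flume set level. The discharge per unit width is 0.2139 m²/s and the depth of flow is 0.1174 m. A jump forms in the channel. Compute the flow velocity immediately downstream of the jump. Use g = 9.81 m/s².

V₁ = q/y₁ = 0.2139/0.1174 = 1.822 m/s. Fr₁ = V₁/√(g·y₁) = 1.822/√(9.81×0.1174) = 1.698.
By Bélanger, y₂/y₁ = ½[√(1 + 8Fr₁²) − 1] = ½[√24.059 − 1] = 1.952.
y₂ = 1.952 × 0.1174 = 0.2292 m.
V₂ = q/y₂ = 0.2139/0.2292 = 0.9332 m/s.

V₂ = 0.9332 m/s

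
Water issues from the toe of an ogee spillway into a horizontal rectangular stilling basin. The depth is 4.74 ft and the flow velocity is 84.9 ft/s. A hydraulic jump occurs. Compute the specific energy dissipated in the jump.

Fr₁ = V₁/√(g·y₁) = 84.9/√(32.2×4.74) = 6.87.
Conjugate-depth relation: y₂/y₁ = ½[√(1 + 8Fr₁²) − 1] = ½[√378.8 − 1] = 9.23.
y₂ = 9.23 × 4.74 = 43.8 ft.
Head loss: ΔE = (y₂ − y₁)³/(4y₁y₂) = (43.8 − 4.74)³/(4×4.74×43.8) = 59398/830 = 71.6 ft.

ΔE = 71.6 ft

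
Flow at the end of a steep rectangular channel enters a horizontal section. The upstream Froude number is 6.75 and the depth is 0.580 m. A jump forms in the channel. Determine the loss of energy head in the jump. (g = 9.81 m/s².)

ΔE = 8.38 m

Fr₁ = 6.75 (given).
Sequent-depth ratio: y₂/y₁ = ½[√(1 + 8Fr₁²) − 1] = ½[√365.5 − 1] = 9.06.
y₂ = 9.06 × 0.580 = 5.25 m.
V₁ = Fr₁·√(g·y₁) = 6.75×√(9.81×0.580) = 16.1 m/s; q = V₁·y₁ = 9.34 m²/s. V₂ = q/y₂ = 9.34/5.25 = 1.78 m/s. E₁ = y₁ + V₁²/2g = 13.8 m; E₂ = y₂ + V₂²/2g = 5.42 m. ΔE = E₁ − E₂ = 8.38 m.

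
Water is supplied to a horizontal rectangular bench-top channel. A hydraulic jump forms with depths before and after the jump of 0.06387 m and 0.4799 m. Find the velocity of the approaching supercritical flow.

V₁ = 4.477 m/s

For a rectangular channel the momentum equation gives q² = ½·g·y₁·y₂·(y₁ + y₂) = ½×9.81×0.06387×0.4799×0.5438 = 0.08175.
q = √0.08175 = 0.2859 m²/s.
V₁ = q/y₁ = 0.2859/0.06387 = 4.477 m/s.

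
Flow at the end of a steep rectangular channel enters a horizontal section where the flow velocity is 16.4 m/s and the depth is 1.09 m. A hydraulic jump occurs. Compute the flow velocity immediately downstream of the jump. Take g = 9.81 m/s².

Fr₁ = V₁/√(g·y₁) = 16.4/√(9.81×1.09) = 5.02.
Conjugate-depth relation: y₂/y₁ = ½[√(1 + 8Fr₁²) − 1] = ½[√202.2 − 1] = 6.61.
y₂ = 6.61 × 1.09 = 7.21 m.
q = V₁·y₁ = 16.4 × 1.09 = 17.9 m²/s.
V₂ = q/y₂ = 17.9/7.21 = 2.48 m/s.

V₂ = 2.48 m/s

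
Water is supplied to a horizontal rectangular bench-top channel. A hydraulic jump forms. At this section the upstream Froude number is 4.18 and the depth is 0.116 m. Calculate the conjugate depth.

y₂ = 0.630 m

Fr₁ = 4.18 (given).
By Bélanger, y₂/y₁ = ½[√(1 + 8Fr₁²) − 1] = ½[√140.8 − 1] = 5.43.
y₂ = 5.43 × 0.116 = 0.630 m.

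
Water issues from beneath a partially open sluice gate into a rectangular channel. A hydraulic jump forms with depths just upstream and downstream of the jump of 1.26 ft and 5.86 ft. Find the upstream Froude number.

Fr₁ = 3.62

For a rectangular channel the momentum equation gives q² = ½·g·y₁·y₂·(y₁ + y₂) = ½×32.2×1.26×5.86×7.12 = 846.
q = √846 = 29.1 ft²/s.
V₁ = q/y₁ = 23.1 ft/s; Fr₁ = V₁/√(g·y₁) = 3.62.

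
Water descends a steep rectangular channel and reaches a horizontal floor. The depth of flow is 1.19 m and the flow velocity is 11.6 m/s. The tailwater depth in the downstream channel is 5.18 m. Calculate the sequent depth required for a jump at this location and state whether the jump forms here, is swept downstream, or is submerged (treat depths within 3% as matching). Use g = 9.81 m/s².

y₂ = 5.15 m; the jump forms here

Fr₁ = V₁/√(g·y₁) = 11.6/√(9.81×1.19) = 3.40.
Bélanger equation: y₂/y₁ = ½[√(1 + 8Fr₁²) − 1] = ½[√93.21 − 1] = 4.33.
y₂ = 4.33 × 1.19 = 5.15 m.
Tailwater y_tw = 5.18 m: y_tw ≈ y₂, so the jump forms here.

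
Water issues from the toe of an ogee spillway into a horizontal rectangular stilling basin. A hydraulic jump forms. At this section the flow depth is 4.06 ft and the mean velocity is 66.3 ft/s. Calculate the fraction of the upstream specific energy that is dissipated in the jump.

Fr₁ = V₁/√(g·y₁) = 66.3/√(32.2×4.06) = 5.80.
Bélanger equation: y₂/y₁ = ½[√(1 + 8Fr₁²) − 1] = ½[√270.0 − 1] = 7.72.
y₂ = 7.72 × 4.06 = 31.3 ft.
E₁ = y₁ + V₁²/2g = 72.3 ft. ΔE = (y₂ − y₁)³/(4y₁y₂) = 39.8 ft. ΔE/E₁ = 39.8/72.3 = 0.551.

ΔE/E₁ = 0.551 (55.1%)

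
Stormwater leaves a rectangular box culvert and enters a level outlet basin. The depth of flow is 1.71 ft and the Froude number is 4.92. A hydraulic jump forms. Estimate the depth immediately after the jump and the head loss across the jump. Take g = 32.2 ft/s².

y₂ = 11.1 ft; ΔE = 10.8 ft

Fr₁ = 4.92 (given).
Bélanger equation: y₂/y₁ = ½[√(1 + 8Fr₁²) − 1] = ½[√194.7 − 1] = 6.48.
y₂ = 6.48 × 1.71 = 11.1 ft.
V₁ = Fr₁·√(g·y₁) = 4.92×√(32.2×1.71) = 36.5 ft/s; q = V₁·y₁ = 62.4 ft²/s. V₂ = q/y₂ = 62.4/11.1 = 5.64 ft/s. E₁ = y₁ + V₁²/2g = 22.4 ft; E₂ = y₂ + V₂²/2g = 11.6 ft. ΔE = E₁ − E₂ = 10.8 ft.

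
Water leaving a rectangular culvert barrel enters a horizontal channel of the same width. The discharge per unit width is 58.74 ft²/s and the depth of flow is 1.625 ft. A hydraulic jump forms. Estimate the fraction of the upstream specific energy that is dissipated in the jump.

V₁ = q/y₁ = 58.74/1.625 = 36.15 ft/s. Fr₁ = V₁/√(g·y₁) = 36.15/√(32.2×1.625) = 4.997.
Bélanger equation: y₂/y₁ = ½[√(1 + 8Fr₁²) − 1] = ½[√200.78 − 1] = 6.585.
y₂ = 6.585 × 1.625 = 10.70 ft.
E₁ = y₁ + V₁²/2g = 21.91 ft. ΔE = (y₂ − y₁)³/(4y₁y₂) = 10.75 ft. ΔE/E₁ = 10.75/21.91 = 0.490.

ΔE/E₁ = 0.490 (49.0%)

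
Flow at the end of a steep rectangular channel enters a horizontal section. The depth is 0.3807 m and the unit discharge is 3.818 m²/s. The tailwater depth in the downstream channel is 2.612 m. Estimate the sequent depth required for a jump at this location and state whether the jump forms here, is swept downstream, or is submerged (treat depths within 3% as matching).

y₂ = 2.610 m; the jump forms here

V₁ = q/y₁ = 3.818/0.3807 = 10.03 m/s. Fr₁ = V₁/√(g·y₁) = 10.03/√(9.81×0.3807) = 5.190.
Bélanger equation: y₂/y₁ = ½[√(1 + 8Fr₁²) − 1] = ½[√216.45 − 1] = 6.856.
y₂ = 6.856 × 0.3807 = 2.610 m.
Tailwater y_tw = 2.612 m: y_tw ≈ y₂, so the jump forms here.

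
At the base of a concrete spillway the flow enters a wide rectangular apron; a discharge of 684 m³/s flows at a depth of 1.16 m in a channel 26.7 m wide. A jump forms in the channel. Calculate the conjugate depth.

y₂ = 10.2 m

q = Q/b = 684/26.7 = 25.6 m²/s; V₁ = q/y₁ = 22.1 m/s. Fr₁ = V₁/√(g·y₁) = 6.55.
Conjugate-depth relation: y₂/y₁ = ½[√(1 + 8Fr₁²) − 1] = ½[√343.9 − 1] = 8.77.
y₂ = 8.77 × 1.16 = 10.2 m.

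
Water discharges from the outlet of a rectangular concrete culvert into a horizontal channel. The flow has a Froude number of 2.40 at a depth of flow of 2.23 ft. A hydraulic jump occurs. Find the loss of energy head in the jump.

ΔE = 1.37 ft

Fr₁ = 2.40 (given).
From the momentum equation for a rectangular channel, y₂/y₁ = ½[√(1 + 8Fr₁²) − 1] = ½[√47.08 − 1] = 2.93.
y₂ = 2.93 × 2.23 = 6.54 ft.
Head loss: ΔE = (y₂ − y₁)³/(4y₁y₂) = (6.54 − 2.23)³/(4×2.23×6.54) = 79.8/58.3 = 1.37 ft.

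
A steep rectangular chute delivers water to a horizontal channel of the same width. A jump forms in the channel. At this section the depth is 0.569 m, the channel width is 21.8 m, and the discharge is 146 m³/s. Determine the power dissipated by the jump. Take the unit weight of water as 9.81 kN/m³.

q = Q/b = 146/21.8 = 6.70 m²/s; V₁ = q/y₁ = 11.8 m/s. Fr₁ = V₁/√(g·y₁) = 4.98.
Conjugate-depth relation: y₂/y₁ = ½[√(1 + 8Fr₁²) − 1] = ½[√199.6 − 1] = 6.56.
y₂ = 6.56 × 0.569 = 3.73 m.
Head loss: ΔE = (y₂ − y₁)³/(4y₁y₂) = (3.73 − 0.569)³/(4×0.569×3.73) = 31.7/8.50 = 3.73 m.
P = γ·Q·ΔE = 9.81 × 146 × 3.73 = 5345 kW.

P = 5345 kW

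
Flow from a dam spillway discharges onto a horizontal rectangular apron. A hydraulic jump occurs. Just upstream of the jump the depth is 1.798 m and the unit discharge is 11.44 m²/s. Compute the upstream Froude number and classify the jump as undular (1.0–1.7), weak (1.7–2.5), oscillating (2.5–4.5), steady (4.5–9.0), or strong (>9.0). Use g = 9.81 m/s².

V₁ = q/y₁ = 11.44/1.798 = 6.363 m/s. Fr₁ = V₁/√(g·y₁) = 6.363/√(9.81×1.798) = 1.515.
Fr₁ = 1.515 lies in the undular range.

Fr₁ = 1.515; undular jump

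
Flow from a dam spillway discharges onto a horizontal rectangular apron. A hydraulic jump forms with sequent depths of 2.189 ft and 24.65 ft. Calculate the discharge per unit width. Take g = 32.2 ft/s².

q = 152.7 ft²/s

For a rectangular channel the momentum equation gives q² = ½·g·y₁·y₂·(y₁ + y₂) = ½×32.2×2.189×24.65×26.84 = 23316.
q = √23316 = 152.7 ft²/s.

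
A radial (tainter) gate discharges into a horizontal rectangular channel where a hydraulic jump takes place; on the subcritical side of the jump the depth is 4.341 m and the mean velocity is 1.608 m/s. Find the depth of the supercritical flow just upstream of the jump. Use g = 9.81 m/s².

Fr₂ = V₂/√(g·y₂) = 1.608/√(9.81×4.341) = 0.2464.
Since the conjugate-depth ratio holds either way, y₁/y₂ = ½[√(1 + 8Fr₂²) − 1] = ½[√1.4857 − 1] = 0.1095.
y₁ = 0.1095 × 4.341 = 0.4751 m.

y₁ = 0.4751 m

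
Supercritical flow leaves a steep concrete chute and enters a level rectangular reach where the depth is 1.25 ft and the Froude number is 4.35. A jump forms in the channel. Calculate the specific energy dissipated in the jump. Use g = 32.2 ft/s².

ΔE = 5.62 ft

Fr₁ = 4.35 (given).
From the momentum equation for a rectangular channel, y₂/y₁ = ½[√(1 + 8Fr₁²) − 1] = ½[√152.4 − 1] = 5.67.
y₂ = 5.67 × 1.25 = 7.09 ft.
V₁ = Fr₁·√(g·y₁) = 4.35×√(32.2×1.25) = 27.6 ft/s; q = V₁·y₁ = 34.5 ft²/s. V₂ = q/y₂ = 34.5/7.09 = 4.87 ft/s. E₁ = y₁ + V₁²/2g = 13.1 ft; E₂ = y₂ + V₂²/2g = 7.46 ft. ΔE = E₁ − E₂ = 5.62 ft.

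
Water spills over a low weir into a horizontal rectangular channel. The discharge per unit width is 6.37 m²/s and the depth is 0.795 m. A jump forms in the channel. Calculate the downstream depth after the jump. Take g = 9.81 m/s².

V₁ = q/y₁ = 6.37/0.795 = 8.01 m/s. Fr₁ = V₁/√(g·y₁) = 8.01/√(9.81×0.795) = 2.87.
Conjugate-depth relation: y₂/y₁ = ½[√(1 + 8Fr₁²) − 1] = ½[√66.86 − 1] = 3.59.
y₂ = 3.59 × 0.795 = 2.85 m.

y₂ = 2.85 m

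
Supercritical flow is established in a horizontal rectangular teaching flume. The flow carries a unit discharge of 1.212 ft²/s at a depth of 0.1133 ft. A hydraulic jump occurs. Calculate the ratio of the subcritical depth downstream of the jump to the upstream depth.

V₁ = q/y₁ = 1.212/0.1133 = 10.70 ft/s. Fr₁ = V₁/√(g·y₁) = 10.70/√(32.2×0.1133) = 5.601.
From the momentum equation for a rectangular channel, y₂/y₁ = ½[√(1 + 8Fr₁²) − 1] = ½[√251.93 − 1] = 7.436.

y₂/y₁ = 7.436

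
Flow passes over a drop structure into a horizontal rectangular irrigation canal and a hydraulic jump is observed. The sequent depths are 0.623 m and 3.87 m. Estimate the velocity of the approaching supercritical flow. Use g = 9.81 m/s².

V₁ = 11.7 m/s

For a rectangular channel the momentum equation gives q² = ½·g·y₁·y₂·(y₁ + y₂) = ½×9.81×0.623×3.87×4.49 = 53.1.
q = √53.1 = 7.29 m²/s.
V₁ = q/y₁ = 7.29/0.623 = 11.7 m/s.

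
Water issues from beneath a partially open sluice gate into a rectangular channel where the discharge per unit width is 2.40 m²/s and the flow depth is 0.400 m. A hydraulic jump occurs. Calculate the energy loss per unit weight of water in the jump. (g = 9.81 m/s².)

V₁ = q/y₁ = 2.40/0.400 = 6.00 m/s. Fr₁ = V₁/√(g·y₁) = 6.00/√(9.81×0.400) = 3.03.
Sequent-depth ratio: y₂/y₁ = ½[√(1 + 8Fr₁²) − 1] = ½[√74.39 − 1] = 3.81.
y₂ = 3.81 × 0.400 = 1.53 m.
Head loss: ΔE = (y₂ − y₁)³/(4y₁y₂) = (1.53 − 0.400)³/(4×0.400×1.53) = 1.42/2.44 = 0.584 m.

ΔE = 0.584 m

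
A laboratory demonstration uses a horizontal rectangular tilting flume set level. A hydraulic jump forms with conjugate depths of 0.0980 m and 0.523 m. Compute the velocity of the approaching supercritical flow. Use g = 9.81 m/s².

For a rectangular channel the momentum equation gives q² = ½·g·y₁·y₂·(y₁ + y₂) = ½×9.81×0.0980×0.523×0.621 = 0.156.
q = √0.156 = 0.395 m²/s.
V₁ = q/y₁ = 0.395/0.0980 = 4.03 m/s.

V₁ = 4.03 m/s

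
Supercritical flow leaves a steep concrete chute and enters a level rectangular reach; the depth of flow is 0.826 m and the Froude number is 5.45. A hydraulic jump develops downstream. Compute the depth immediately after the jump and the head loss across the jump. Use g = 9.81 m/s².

Fr₁ = 5.45 (given).
From the momentum equation for a rectangular channel, y₂/y₁ = ½[√(1 + 8Fr₁²) − 1] = ½[√238.6 − 1] = 7.22.
y₂ = 7.22 × 0.826 = 5.97 m.
Head loss: ΔE = (y₂ − y₁)³/(4y₁y₂) = (5.97 − 0.826)³/(4×0.826×5.97) = 136/19.7 = 6.89 m.

y₂ = 5.97 m; ΔE = 6.89 m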